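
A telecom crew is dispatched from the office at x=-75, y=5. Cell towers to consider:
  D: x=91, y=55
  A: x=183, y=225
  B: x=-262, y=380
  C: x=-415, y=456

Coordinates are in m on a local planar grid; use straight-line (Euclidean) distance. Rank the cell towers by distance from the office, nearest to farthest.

D, A, B, C

Computing each straight-line distance from x=-75, y=5:
D x=91, y=55: 173.4 m
A x=183, y=225: 339.1 m
B x=-262, y=380: 419.0 m
C x=-415, y=456: 564.8 m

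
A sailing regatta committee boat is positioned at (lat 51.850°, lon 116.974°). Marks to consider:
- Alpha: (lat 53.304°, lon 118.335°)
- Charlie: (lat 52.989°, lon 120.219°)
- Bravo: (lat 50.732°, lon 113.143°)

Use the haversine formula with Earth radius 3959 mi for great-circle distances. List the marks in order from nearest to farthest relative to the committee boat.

Alpha, Charlie, Bravo

Computing each great-circle distance from (lat 51.850°, lon 116.974°):
Alpha (lat 53.304°, lon 118.335°): 115.6 mi
Charlie (lat 52.989°, lon 120.219°): 157.8 mi
Bravo (lat 50.732°, lon 113.143°): 182.6 mi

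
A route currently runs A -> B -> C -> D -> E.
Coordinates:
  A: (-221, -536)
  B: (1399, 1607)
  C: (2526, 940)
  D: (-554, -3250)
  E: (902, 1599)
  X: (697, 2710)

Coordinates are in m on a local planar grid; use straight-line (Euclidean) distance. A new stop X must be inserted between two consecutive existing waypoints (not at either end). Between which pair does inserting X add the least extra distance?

between A and B

Added distance for inserting X between each consecutive pair:
A–B: 1994.3 m
B–C: 2543.1 m
C–D: 3434.9 m
D–E: 2156.8 m
Smallest added distance is 1994.3 m, inserting between A and B.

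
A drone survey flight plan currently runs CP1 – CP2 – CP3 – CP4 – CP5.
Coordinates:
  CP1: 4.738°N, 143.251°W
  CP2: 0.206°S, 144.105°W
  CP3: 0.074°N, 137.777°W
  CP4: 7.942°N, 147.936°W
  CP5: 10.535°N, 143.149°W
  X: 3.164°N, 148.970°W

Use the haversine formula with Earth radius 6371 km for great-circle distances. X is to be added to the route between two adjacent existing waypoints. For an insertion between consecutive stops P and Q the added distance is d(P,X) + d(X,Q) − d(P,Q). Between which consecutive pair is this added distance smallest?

between CP3 and CP4

Added distance for inserting X between each consecutive pair:
CP1–CP2: 758.1 km
CP2–CP3: 1244.1 km
CP3–CP4: 408.1 km
CP4–CP5: 985.4 km
Smallest added distance is 408.1 km, inserting between CP3 and CP4.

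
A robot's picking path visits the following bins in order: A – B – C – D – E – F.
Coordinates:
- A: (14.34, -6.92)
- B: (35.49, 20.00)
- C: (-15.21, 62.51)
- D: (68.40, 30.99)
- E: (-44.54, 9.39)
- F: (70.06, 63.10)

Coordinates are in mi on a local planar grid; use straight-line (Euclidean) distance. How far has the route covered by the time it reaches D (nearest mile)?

Leg distances:
A→B: 34.2 mi  (cumulative 34.2 mi)
B→C: 66.2 mi  (cumulative 100.4 mi)
C→D: 89.4 mi  (cumulative 189.8 mi)
Cumulative distance at D ≈ 190 mi.

190 mi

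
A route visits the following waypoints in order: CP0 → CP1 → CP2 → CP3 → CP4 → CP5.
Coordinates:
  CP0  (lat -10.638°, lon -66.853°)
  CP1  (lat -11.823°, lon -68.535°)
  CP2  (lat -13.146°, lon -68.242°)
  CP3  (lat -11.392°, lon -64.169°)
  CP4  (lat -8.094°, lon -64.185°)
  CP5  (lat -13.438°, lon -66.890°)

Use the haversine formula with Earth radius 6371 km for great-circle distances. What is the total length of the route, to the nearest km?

1890 km

Leg distances:
CP0→CP1: 225.9 km  (cumulative 225.9 km)
CP1→CP2: 150.5 km  (cumulative 376.4 km)
CP2→CP3: 483.6 km  (cumulative 860.0 km)
CP3→CP4: 366.7 km  (cumulative 1226.7 km)
CP4→CP5: 663.6 km  (cumulative 1890.3 km)
Total route length ≈ 1890 km.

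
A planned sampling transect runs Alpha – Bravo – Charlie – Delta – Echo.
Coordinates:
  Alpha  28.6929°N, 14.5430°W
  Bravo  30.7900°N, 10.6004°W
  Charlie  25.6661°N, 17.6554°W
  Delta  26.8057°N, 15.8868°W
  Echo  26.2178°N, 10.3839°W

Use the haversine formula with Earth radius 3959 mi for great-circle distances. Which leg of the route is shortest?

Leg distances:
Alpha→Bravo: 277.4 mi
Bravo→Charlie: 556.4 mi
Charlie→Delta: 135.0 mi
Delta→Echo: 342.6 mi
The shortest leg is Charlie–Delta at 135.0 mi.

Charlie–Delta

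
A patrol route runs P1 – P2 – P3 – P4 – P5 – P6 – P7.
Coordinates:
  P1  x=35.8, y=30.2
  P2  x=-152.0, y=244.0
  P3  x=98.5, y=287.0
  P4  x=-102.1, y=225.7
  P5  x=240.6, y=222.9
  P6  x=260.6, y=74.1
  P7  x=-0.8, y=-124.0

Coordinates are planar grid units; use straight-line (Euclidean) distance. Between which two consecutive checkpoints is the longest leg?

P4–P5

Leg distances:
P1→P2: 284.6
P2→P3: 254.2
P3→P4: 209.8
P4→P5: 342.7
P5→P6: 150.1
P6→P7: 328.0
The longest leg is P4–P5 at 342.7.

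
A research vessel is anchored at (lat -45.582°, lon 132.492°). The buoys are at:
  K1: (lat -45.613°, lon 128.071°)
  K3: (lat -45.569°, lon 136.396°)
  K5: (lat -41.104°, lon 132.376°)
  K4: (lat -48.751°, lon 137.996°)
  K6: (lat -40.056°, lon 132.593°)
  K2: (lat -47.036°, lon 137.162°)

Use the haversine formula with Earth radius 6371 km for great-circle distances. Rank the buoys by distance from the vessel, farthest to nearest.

K6, K4, K5, K2, K1, K3

Distance from the vessel at (lat -45.582°, lon 132.492°) to each:
K6 (lat -40.056°, lon 132.593°): 614.5 km
K4 (lat -48.751°, lon 137.996°): 545.0 km
K5 (lat -41.104°, lon 132.376°): 498.0 km
K2 (lat -47.036°, lon 137.162°): 393.4 km
K1 (lat -45.613°, lon 128.071°): 343.9 km
K3 (lat -45.569°, lon 136.396°): 303.8 km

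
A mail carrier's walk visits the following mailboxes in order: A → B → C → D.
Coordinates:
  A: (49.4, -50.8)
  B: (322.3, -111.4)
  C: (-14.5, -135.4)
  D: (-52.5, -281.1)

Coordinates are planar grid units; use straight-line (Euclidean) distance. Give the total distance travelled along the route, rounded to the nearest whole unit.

Leg distances:
A→B: 279.5  (cumulative 279.5)
B→C: 337.7  (cumulative 617.2)
C→D: 150.6  (cumulative 767.8)
Total route length ≈ 768.

768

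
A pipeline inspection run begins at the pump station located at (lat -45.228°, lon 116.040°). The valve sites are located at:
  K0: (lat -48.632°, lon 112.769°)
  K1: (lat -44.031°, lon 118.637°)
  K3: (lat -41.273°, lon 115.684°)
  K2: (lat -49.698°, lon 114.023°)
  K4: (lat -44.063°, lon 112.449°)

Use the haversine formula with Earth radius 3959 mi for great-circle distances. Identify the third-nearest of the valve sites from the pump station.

Distances from the pump station ((lat -45.228°, lon 116.040°)):
K1: 152.1 mi
K4: 194.0 mi
K3: 273.9 mi
K0: 281.3 mi
K2: 322.9 mi
The third-nearest is K3 at 273.9 mi.

K3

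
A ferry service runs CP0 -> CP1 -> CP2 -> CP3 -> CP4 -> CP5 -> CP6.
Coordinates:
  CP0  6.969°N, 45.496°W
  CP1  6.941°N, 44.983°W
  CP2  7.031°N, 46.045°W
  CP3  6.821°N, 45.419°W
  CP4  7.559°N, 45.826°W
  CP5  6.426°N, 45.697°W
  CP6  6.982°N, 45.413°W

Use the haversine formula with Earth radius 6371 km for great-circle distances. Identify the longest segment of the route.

Leg distances:
CP0→CP1: 56.7 km
CP1→CP2: 117.6 km
CP2→CP3: 72.9 km
CP3→CP4: 93.5 km
CP4→CP5: 126.8 km
CP5→CP6: 69.3 km
The longest leg is CP4–CP5 at 126.8 km.

CP4–CP5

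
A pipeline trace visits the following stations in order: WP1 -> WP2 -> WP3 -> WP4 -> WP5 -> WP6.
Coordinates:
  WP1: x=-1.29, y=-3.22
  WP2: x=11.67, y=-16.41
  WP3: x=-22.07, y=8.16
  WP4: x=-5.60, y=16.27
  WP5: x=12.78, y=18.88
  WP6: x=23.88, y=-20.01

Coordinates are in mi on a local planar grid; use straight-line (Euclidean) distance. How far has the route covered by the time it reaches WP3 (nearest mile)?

Leg distances:
WP1→WP2: 18.5 mi  (cumulative 18.5 mi)
WP2→WP3: 41.7 mi  (cumulative 60.2 mi)
Cumulative distance at WP3 ≈ 60 mi.

60 mi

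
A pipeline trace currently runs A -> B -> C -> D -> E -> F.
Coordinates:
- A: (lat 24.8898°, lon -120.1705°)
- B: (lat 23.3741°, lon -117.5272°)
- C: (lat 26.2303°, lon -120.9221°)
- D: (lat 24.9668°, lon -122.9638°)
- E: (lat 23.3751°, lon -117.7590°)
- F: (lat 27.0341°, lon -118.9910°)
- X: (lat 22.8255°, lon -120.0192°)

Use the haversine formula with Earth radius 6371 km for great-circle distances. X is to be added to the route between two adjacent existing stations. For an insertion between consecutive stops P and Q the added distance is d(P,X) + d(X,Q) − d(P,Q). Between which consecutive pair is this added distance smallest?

between D and E

Added distance for inserting X between each consecutive pair:
A–B: 175.4 km
B–C: 184.4 km
C–D: 523.6 km
D–E: 64.8 km
E–F: 293.1 km
Smallest added distance is 64.8 km, inserting between D and E.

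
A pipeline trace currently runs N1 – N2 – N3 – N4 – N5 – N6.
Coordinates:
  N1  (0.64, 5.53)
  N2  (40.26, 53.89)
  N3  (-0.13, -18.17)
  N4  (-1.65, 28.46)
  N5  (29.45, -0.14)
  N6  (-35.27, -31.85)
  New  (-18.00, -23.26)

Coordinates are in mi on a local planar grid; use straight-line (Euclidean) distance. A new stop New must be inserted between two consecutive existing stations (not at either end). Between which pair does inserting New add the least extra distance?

between N5 and N6

Added distance for inserting New between each consecutive pair:
N1–N2: 68.5 mi
N2–N3: 32.6 mi
N3–N4: 26.2 mi
N4–N5: 64.8 mi
N5–N6: 0.0 mi
Smallest added distance is 0.0 mi, inserting between N5 and N6.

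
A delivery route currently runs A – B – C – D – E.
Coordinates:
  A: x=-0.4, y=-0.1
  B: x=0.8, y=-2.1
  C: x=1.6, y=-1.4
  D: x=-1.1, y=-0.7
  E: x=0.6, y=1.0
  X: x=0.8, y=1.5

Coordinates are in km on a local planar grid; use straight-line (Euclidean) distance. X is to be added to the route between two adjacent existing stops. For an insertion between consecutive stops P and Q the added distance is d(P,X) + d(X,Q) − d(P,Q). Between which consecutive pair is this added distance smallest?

between D and E

Added distance for inserting X between each consecutive pair:
A–B: 3.3 km
B–C: 5.5 km
C–D: 3.1 km
D–E: 1.0 km
Smallest added distance is 1.0 km, inserting between D and E.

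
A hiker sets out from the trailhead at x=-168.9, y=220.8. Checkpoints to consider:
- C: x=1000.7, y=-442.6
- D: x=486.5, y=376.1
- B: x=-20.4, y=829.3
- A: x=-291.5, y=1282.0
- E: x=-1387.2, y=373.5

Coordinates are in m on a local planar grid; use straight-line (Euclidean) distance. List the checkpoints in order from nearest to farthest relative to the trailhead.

B, D, A, E, C

Distances from the trailhead:
B x=-20.4, y=829.3: 626.4 m
D x=486.5, y=376.1: 673.5 m
A x=-291.5, y=1282.0: 1068.3 m
E x=-1387.2, y=373.5: 1227.8 m
C x=1000.7, y=-442.6: 1344.6 m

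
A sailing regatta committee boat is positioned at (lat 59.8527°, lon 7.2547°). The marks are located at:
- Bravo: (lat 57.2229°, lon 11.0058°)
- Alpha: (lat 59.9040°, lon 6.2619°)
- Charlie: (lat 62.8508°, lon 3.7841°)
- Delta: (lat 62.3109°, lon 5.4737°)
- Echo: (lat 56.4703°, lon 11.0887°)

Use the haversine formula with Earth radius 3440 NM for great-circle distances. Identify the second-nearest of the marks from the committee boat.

Distance to each, sorted:
Alpha: 30.1 NM
Delta: 156.4 NM
Bravo: 196.8 NM
Charlie: 205.8 NM
Echo: 236.5 NM
The second-nearest is Delta at 156.4 NM.

Delta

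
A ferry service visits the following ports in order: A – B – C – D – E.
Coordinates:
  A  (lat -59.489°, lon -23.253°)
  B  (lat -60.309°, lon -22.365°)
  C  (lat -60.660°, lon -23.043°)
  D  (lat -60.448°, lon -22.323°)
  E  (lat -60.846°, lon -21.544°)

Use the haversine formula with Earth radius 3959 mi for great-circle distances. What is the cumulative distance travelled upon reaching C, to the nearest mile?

Leg distances:
A→B: 64.5 mi  (cumulative 64.5 mi)
B→C: 33.5 mi  (cumulative 98.0 mi)
Cumulative distance at C ≈ 98 mi.

98 mi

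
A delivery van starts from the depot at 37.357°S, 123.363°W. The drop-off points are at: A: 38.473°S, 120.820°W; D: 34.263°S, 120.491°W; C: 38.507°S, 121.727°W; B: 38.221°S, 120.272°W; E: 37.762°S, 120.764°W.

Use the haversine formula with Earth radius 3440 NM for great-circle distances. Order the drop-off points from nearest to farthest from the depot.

C, E, A, B, D

Distances from the depot:
C 38.507°S, 121.727°W: 103.8 NM
E 37.762°S, 120.764°W: 126.1 NM
A 38.473°S, 120.820°W: 137.8 NM
B 38.221°S, 120.272°W: 155.6 NM
D 34.263°S, 120.491°W: 232.5 NM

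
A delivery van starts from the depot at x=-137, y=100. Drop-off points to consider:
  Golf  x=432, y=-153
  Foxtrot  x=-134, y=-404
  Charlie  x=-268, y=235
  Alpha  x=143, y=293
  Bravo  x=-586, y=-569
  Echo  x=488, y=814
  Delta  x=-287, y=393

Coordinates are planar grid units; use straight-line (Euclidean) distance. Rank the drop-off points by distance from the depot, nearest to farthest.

Charlie, Delta, Alpha, Foxtrot, Golf, Bravo, Echo

Distances from the depot:
Charlie x=-268, y=235: 188.1
Delta x=-287, y=393: 329.2
Alpha x=143, y=293: 340.1
Foxtrot x=-134, y=-404: 504.0
Golf x=432, y=-153: 622.7
Bravo x=-586, y=-569: 805.7
Echo x=488, y=814: 948.9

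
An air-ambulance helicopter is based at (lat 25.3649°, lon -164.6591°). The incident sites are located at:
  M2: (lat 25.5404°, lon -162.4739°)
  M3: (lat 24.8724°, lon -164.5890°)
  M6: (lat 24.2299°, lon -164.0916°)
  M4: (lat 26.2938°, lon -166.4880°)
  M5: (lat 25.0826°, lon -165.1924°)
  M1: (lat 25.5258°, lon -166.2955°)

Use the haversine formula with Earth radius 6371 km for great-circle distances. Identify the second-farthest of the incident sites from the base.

Distance to each, sorted:
M2: 220.3 km
M4: 210.2 km
M1: 165.3 km
M6: 138.6 km
M5: 62.2 km
M3: 55.2 km
The second-farthest is M4 at 210.2 km.

M4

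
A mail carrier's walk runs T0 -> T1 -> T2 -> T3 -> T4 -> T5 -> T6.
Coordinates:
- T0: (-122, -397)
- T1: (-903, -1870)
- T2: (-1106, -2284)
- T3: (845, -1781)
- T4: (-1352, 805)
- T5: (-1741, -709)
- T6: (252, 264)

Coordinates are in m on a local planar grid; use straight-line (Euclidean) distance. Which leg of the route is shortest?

Leg distances:
T0→T1: 1667.2 m
T1→T2: 461.1 m
T2→T3: 2014.8 m
T3→T4: 3393.3 m
T4→T5: 1563.2 m
T5→T6: 2217.8 m
The shortest leg is T1–T2 at 461.1 m.

T1–T2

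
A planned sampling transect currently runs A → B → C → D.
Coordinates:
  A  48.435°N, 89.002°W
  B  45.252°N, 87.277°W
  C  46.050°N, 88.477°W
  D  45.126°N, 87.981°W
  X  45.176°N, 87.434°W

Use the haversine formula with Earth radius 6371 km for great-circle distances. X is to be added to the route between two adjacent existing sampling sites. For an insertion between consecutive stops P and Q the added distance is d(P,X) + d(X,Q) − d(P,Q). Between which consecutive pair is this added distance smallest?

between B and C

Added distance for inserting X between each consecutive pair:
A–B: 19.0 km
B–C: 12.8 km
C–D: 60.1 km
Smallest added distance is 12.8 km, inserting between B and C.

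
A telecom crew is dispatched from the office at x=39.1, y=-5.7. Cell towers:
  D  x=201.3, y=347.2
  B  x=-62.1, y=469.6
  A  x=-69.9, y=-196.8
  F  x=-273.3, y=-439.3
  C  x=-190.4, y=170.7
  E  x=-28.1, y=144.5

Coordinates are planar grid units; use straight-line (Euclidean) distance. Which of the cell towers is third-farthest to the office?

D

Distance to each, sorted:
F: 534.4
B: 486.0
D: 388.4
C: 289.5
A: 220.0
E: 164.5
The third-farthest is D at 388.4.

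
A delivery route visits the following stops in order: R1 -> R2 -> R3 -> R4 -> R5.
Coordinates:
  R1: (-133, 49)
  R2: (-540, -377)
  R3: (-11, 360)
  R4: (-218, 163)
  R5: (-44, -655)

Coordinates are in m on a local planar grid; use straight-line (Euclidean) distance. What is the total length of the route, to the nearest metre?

Leg distances:
R1→R2: 589.2 m  (cumulative 589.2 m)
R2→R3: 907.2 m  (cumulative 1496.4 m)
R3→R4: 285.8 m  (cumulative 1782.1 m)
R4→R5: 836.3 m  (cumulative 2618.4 m)
Total route length ≈ 2618 m.

2618 m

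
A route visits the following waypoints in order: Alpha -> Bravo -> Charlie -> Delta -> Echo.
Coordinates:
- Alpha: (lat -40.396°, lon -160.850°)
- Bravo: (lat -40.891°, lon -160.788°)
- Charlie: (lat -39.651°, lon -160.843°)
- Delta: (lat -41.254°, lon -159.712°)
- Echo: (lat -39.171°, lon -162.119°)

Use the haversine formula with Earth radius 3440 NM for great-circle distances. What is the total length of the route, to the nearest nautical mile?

Leg distances:
Alpha→Bravo: 29.9 NM  (cumulative 29.9 NM)
Bravo→Charlie: 74.5 NM  (cumulative 104.3 NM)
Charlie→Delta: 109.2 NM  (cumulative 213.6 NM)
Delta→Echo: 166.8 NM  (cumulative 380.4 NM)
Total route length ≈ 380 NM.

380 NM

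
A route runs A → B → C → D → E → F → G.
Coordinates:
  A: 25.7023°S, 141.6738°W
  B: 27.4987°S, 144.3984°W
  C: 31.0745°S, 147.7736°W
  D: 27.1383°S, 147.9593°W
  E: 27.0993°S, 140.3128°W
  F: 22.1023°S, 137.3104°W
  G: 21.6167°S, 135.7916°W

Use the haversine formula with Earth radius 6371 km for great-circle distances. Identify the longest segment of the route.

Leg distances:
A→B: 336.6 km
B→C: 514.9 km
C→D: 438.1 km
D→E: 756.7 km
E→F: 633.1 km
F→G: 165.8 km
The longest leg is D–E at 756.7 km.

D–E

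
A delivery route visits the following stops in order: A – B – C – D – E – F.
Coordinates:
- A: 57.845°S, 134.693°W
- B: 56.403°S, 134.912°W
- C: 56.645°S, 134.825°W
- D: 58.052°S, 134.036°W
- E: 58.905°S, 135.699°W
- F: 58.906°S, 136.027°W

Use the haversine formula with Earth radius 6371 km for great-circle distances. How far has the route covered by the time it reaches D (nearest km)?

352 km

Leg distances:
A→B: 160.9 km  (cumulative 160.9 km)
B→C: 27.4 km  (cumulative 188.3 km)
C→D: 163.5 km  (cumulative 351.8 km)
Cumulative distance at D ≈ 352 km.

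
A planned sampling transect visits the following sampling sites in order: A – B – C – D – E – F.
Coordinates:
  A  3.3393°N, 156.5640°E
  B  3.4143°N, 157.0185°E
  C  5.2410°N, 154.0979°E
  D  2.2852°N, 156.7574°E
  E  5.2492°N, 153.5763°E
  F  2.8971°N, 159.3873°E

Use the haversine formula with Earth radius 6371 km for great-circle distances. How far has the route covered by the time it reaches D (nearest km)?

875 km

Leg distances:
A→B: 51.1 km  (cumulative 51.1 km)
B→C: 382.2 km  (cumulative 433.4 km)
C→D: 441.7 km  (cumulative 875.1 km)
Cumulative distance at D ≈ 875 km.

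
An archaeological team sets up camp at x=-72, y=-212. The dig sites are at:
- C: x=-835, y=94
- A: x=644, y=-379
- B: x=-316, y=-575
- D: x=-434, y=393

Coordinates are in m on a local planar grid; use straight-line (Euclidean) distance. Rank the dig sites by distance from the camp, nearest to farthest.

B, D, A, C

Distance from the camp at x=-72, y=-212 to each:
B x=-316, y=-575: 437.4 m
D x=-434, y=393: 705.0 m
A x=644, y=-379: 735.2 m
C x=-835, y=94: 822.1 m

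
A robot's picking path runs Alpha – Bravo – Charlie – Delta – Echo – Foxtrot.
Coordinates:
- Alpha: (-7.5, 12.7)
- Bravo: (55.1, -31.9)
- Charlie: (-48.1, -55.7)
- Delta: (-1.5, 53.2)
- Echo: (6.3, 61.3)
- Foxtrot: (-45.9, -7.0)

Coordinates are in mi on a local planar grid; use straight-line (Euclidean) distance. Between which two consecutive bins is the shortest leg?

Leg distances:
Alpha→Bravo: 76.9 mi
Bravo→Charlie: 105.9 mi
Charlie→Delta: 118.5 mi
Delta→Echo: 11.2 mi
Echo→Foxtrot: 86.0 mi
The shortest leg is Delta–Echo at 11.2 mi.

Delta–Echo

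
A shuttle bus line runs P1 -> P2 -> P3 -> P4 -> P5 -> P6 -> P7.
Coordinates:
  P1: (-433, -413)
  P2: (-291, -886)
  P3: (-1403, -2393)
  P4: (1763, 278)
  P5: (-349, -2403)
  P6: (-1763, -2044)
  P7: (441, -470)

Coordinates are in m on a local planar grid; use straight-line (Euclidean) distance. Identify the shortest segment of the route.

P1–P2

Leg distances:
P1→P2: 493.9 m
P2→P3: 1872.9 m
P3→P4: 4142.2 m
P4→P5: 3413.0 m
P5→P6: 1458.9 m
P6→P7: 2708.3 m
The shortest leg is P1–P2 at 493.9 m.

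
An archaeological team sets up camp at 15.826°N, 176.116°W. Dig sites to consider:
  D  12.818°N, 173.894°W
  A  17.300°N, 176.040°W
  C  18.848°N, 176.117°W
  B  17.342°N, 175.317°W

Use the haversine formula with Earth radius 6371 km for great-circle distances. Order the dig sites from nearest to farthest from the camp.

Distances from the camp:
A 17.300°N, 176.040°W: 164.1 km
B 17.342°N, 175.317°W: 188.9 km
C 18.848°N, 176.117°W: 336.0 km
D 12.818°N, 173.894°W: 411.3 km

A, B, C, D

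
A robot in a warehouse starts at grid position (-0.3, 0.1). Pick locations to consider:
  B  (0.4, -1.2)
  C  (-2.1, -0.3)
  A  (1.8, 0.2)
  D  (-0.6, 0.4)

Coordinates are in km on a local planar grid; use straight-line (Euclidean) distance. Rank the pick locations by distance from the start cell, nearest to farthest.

Computing each straight-line distance from (-0.3, 0.1):
D (-0.6, 0.4): 0.4 km
B (0.4, -1.2): 1.5 km
C (-2.1, -0.3): 1.8 km
A (1.8, 0.2): 2.1 km

D, B, C, A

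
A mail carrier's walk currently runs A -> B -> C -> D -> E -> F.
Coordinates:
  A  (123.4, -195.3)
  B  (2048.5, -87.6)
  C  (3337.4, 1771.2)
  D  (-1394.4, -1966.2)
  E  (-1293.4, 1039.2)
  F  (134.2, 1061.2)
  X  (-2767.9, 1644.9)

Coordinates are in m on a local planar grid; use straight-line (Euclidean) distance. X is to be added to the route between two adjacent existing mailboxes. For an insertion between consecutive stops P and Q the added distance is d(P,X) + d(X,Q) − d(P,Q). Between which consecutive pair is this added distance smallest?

Added distance for inserting X between each consecutive pair:
A–B: 6617.6 m
B–C: 8963.2 m
C–D: 3940.3 m
D–E: 2450.5 m
E–F: 3126.5 m
Smallest added distance is 2450.5 m, inserting between D and E.

between D and E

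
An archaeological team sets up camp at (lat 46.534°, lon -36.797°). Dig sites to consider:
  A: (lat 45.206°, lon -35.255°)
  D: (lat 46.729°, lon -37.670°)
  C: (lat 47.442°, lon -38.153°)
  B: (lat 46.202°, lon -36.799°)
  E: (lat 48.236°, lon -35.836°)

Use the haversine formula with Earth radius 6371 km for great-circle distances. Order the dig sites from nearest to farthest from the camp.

Distances from the camp:
B (lat 46.202°, lon -36.799°): 36.9 km
D (lat 46.729°, lon -37.670°): 70.1 km
C (lat 47.442°, lon -38.153°): 144.1 km
A (lat 45.206°, lon -35.255°): 189.9 km
E (lat 48.236°, lon -35.836°): 202.6 km

B, D, C, A, E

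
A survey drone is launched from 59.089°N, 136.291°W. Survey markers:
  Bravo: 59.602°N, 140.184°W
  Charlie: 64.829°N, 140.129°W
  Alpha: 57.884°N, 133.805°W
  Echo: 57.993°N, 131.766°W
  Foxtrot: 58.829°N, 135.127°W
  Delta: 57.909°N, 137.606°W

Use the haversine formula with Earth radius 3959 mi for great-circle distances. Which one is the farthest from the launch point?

Charlie

Distances from the launch point (59.089°N, 136.291°W):
Charlie: 415.6 mi
Echo: 179.8 mi
Bravo: 141.6 mi
Alpha: 122.4 mi
Delta: 94.3 mi
Foxtrot: 45.2 mi
The farthest is Charlie at 415.6 mi.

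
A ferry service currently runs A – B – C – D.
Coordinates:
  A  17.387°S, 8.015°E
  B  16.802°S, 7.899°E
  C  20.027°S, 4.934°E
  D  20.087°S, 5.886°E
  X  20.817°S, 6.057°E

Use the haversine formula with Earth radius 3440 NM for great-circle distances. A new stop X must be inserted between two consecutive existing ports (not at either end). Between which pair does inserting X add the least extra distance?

Added distance for inserting X between each consecutive pair:
A–B: 461.0 NM
B–C: 84.9 NM
C–D: 70.1 NM
Smallest added distance is 70.1 NM, inserting between C and D.

between C and D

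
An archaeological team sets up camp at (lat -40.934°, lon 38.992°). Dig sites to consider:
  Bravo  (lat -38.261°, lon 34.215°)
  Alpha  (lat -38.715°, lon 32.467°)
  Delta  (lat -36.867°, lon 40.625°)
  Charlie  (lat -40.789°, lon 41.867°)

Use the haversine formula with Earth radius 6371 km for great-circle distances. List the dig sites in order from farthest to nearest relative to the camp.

Distance from the camp at (lat -40.934°, lon 38.992°) to each:
Alpha (lat -38.715°, lon 32.467°): 609.2 km
Bravo (lat -38.261°, lon 34.215°): 505.7 km
Delta (lat -36.867°, lon 40.625°): 473.8 km
Charlie (lat -40.789°, lon 41.867°): 242.3 km

Alpha, Bravo, Delta, Charlie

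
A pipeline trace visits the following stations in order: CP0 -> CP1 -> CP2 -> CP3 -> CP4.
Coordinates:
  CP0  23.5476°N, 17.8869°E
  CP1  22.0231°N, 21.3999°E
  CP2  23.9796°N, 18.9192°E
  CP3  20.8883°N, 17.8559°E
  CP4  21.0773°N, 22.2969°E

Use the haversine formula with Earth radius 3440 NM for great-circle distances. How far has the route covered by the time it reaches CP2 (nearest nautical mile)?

Leg distances:
CP0→CP1: 214.9 NM  (cumulative 214.9 NM)
CP1→CP2: 180.5 NM  (cumulative 395.4 NM)
Cumulative distance at CP2 ≈ 395 NM.

395 NM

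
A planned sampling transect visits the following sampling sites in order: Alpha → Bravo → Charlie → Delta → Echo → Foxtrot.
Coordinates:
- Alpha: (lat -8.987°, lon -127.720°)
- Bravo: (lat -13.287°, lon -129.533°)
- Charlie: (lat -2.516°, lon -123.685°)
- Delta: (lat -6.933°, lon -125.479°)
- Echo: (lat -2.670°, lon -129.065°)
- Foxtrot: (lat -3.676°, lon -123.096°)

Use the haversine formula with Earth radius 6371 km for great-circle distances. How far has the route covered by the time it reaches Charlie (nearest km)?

Leg distances:
Alpha→Bravo: 517.4 km  (cumulative 517.4 km)
Bravo→Charlie: 1359.4 km  (cumulative 1876.8 km)
Cumulative distance at Charlie ≈ 1877 km.

1877 km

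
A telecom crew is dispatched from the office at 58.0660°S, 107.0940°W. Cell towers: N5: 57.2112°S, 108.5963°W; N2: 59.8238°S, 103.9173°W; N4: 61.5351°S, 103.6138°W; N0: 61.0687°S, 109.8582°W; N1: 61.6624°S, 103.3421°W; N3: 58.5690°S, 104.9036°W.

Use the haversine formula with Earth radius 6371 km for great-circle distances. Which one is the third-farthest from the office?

Distance to each, sorted:
N1: 451.3 km
N4: 431.9 km
N0: 368.3 km
N2: 267.2 km
N3: 139.6 km
N5: 130.5 km
The third-farthest is N0 at 368.3 km.

N0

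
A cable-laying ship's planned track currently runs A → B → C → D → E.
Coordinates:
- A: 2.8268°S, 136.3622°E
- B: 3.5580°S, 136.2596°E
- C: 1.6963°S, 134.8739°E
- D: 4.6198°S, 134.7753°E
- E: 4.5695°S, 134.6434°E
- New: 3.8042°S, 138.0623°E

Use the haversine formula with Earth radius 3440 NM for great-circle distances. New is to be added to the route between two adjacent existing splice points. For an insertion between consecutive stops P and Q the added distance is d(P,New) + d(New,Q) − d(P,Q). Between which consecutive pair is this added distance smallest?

Added distance for inserting New between each consecutive pair:
A–B: 182.3 NM
B–C: 199.0 NM
C–D: 256.5 NM
D–E: 404.2 NM
Smallest added distance is 182.3 NM, inserting between A and B.

between A and B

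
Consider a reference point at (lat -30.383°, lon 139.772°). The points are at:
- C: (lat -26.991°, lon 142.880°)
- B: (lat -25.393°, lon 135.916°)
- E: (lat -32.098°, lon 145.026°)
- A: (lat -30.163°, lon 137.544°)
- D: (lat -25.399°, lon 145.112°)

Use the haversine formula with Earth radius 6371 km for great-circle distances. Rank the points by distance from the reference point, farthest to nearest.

D, B, E, C, A

Distance from the reference point at (lat -30.383°, lon 139.772°) to each:
D (lat -25.399°, lon 145.112°): 763.0 km
B (lat -25.393°, lon 135.916°): 671.8 km
E (lat -32.098°, lon 145.026°): 534.6 km
C (lat -26.991°, lon 142.880°): 483.9 km
A (lat -30.163°, lon 137.544°): 215.3 km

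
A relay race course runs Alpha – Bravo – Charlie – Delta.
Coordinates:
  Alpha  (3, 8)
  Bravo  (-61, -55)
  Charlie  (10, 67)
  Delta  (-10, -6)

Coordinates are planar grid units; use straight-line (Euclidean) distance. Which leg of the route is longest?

Leg distances:
Alpha→Bravo: 89.8
Bravo→Charlie: 141.2
Charlie→Delta: 75.7
The longest leg is Bravo–Charlie at 141.2.

Bravo–Charlie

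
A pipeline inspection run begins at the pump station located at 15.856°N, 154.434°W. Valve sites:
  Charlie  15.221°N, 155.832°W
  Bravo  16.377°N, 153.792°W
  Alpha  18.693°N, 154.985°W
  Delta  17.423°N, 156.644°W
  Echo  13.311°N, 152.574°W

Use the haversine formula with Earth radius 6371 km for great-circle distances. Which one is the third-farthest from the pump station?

Delta

Distance to each, sorted:
Echo: 346.6 km
Alpha: 320.8 km
Delta: 292.9 km
Charlie: 165.6 km
Bravo: 89.8 km
The third-farthest is Delta at 292.9 km.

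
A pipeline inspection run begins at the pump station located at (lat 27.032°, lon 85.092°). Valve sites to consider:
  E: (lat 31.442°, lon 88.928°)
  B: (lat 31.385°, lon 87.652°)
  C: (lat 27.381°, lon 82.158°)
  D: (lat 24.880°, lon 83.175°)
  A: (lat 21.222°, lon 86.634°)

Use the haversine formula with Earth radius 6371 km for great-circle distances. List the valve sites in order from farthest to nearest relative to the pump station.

A, E, B, D, C

Distance from the pump station at (lat 27.032°, lon 85.092°) to each:
A (lat 21.222°, lon 86.634°): 664.7 km
E (lat 31.442°, lon 88.928°): 615.5 km
B (lat 31.385°, lon 87.652°): 544.0 km
D (lat 24.880°, lon 83.175°): 306.6 km
C (lat 27.381°, lon 82.158°): 292.7 km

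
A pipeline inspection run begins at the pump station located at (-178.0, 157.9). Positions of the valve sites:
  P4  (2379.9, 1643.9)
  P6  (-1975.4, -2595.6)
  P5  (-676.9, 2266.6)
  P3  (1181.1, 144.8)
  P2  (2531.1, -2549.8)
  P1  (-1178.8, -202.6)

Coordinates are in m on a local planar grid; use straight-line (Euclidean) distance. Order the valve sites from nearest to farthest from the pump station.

P1, P3, P5, P4, P6, P2

Computing each straight-line distance from (-178.0, 157.9):
P1 (-1178.8, -202.6): 1063.7 m
P3 (1181.1, 144.8): 1359.2 m
P5 (-676.9, 2266.6): 2166.9 m
P4 (2379.9, 1643.9): 2958.2 m
P6 (-1975.4, -2595.6): 3288.2 m
P2 (2531.1, -2549.8): 3830.3 m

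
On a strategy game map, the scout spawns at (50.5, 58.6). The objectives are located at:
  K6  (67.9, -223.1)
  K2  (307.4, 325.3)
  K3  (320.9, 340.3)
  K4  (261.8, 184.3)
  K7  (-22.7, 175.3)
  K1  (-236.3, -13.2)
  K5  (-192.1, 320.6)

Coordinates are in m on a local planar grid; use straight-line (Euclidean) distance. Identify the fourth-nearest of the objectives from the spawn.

Distances from the spawn ((50.5, 58.6)):
K7: 137.8 m
K4: 245.9 m
K6: 282.2 m
K1: 295.7 m
K5: 357.1 m
K2: 370.3 m
K3: 390.5 m
The fourth-nearest is K1 at 295.7 m.

K1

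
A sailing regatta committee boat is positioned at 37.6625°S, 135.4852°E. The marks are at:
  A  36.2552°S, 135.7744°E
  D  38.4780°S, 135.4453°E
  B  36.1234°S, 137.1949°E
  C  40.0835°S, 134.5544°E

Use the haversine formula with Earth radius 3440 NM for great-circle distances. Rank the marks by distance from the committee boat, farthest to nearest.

Computing each great-circle distance from 37.6625°S, 135.4852°E:
C 40.0835°S, 134.5544°E: 151.7 NM
B 36.1234°S, 137.1949°E: 123.6 NM
A 36.2552°S, 135.7744°E: 85.6 NM
D 38.4780°S, 135.4453°E: 49.0 NM

C, B, A, D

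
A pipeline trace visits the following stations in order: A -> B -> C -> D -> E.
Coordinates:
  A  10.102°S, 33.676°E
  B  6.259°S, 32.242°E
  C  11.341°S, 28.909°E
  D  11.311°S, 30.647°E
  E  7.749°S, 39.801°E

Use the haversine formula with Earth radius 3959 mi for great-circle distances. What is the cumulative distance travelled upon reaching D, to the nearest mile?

819 mi

Leg distances:
A→B: 283.1 mi  (cumulative 283.1 mi)
B→C: 418.4 mi  (cumulative 701.5 mi)
C→D: 117.8 mi  (cumulative 819.3 mi)
Cumulative distance at D ≈ 819 mi.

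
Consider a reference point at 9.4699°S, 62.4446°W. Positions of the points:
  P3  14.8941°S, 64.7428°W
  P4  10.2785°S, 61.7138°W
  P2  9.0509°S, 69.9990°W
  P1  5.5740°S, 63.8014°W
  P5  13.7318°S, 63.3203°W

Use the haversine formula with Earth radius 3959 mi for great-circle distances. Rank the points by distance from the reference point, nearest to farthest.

Distances from the reference point:
P4 10.2785°S, 61.7138°W: 74.8 mi
P1 5.5740°S, 63.8014°W: 284.8 mi
P5 13.7318°S, 63.3203°W: 300.4 mi
P3 14.8941°S, 64.7428°W: 405.6 mi
P2 9.0509°S, 69.9990°W: 516.0 mi

P4, P1, P5, P3, P2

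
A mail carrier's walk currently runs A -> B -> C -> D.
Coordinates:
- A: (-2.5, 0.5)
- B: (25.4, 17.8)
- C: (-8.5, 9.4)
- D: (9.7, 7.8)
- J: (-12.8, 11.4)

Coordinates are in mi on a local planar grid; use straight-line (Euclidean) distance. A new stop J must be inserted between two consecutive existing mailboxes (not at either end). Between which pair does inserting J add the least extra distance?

between B and C

Added distance for inserting J between each consecutive pair:
A–B: 20.9 mi
B–C: 8.5 mi
C–D: 9.3 mi
Smallest added distance is 8.5 mi, inserting between B and C.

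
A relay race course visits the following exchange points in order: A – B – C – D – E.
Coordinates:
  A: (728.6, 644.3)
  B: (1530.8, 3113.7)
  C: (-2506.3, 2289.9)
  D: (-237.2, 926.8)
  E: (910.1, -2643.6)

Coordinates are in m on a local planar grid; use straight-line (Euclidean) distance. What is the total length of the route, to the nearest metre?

13114 m

Leg distances:
A→B: 2596.4 m  (cumulative 2596.4 m)
B→C: 4120.3 m  (cumulative 6716.7 m)
C→D: 2647.0 m  (cumulative 9363.8 m)
D→E: 3750.2 m  (cumulative 13114.0 m)
Total route length ≈ 13114 m.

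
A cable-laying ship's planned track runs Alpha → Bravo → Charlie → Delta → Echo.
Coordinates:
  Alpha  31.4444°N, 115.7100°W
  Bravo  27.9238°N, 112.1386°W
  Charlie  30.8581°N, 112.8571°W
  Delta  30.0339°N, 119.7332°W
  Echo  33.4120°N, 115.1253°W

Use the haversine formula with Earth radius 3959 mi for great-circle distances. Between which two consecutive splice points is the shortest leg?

Leg distances:
Alpha→Bravo: 324.2 mi
Bravo→Charlie: 207.3 mi
Charlie→Delta: 413.5 mi
Delta→Echo: 357.5 mi
The shortest leg is Bravo–Charlie at 207.3 mi.

Bravo–Charlie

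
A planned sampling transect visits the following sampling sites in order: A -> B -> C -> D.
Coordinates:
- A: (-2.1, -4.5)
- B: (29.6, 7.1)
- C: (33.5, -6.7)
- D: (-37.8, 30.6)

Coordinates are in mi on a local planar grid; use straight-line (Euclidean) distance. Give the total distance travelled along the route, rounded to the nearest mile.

Leg distances:
A→B: 33.8 mi  (cumulative 33.8 mi)
B→C: 14.3 mi  (cumulative 48.1 mi)
C→D: 80.5 mi  (cumulative 128.6 mi)
Total route length ≈ 129 mi.

129 mi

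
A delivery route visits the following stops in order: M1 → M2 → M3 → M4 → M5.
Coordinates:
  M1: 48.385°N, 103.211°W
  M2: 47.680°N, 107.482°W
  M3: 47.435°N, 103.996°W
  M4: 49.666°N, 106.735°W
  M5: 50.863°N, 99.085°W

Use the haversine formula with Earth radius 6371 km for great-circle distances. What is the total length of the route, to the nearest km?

1469 km

Leg distances:
M1→M2: 327.1 km  (cumulative 327.1 km)
M2→M3: 263.0 km  (cumulative 590.0 km)
M3→M4: 319.6 km  (cumulative 909.7 km)
M4→M5: 559.5 km  (cumulative 1469.2 km)
Total route length ≈ 1469 km.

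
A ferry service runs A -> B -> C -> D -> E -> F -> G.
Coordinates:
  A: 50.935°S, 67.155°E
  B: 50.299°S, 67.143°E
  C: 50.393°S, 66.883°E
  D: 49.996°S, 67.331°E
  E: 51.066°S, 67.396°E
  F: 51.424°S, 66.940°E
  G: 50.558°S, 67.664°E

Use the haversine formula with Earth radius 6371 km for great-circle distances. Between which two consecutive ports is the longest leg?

Leg distances:
A→B: 70.7 km
B→C: 21.2 km
C→D: 54.5 km
D→E: 119.1 km
E→F: 50.9 km
F→G: 108.8 km
The longest leg is D–E at 119.1 km.

D–E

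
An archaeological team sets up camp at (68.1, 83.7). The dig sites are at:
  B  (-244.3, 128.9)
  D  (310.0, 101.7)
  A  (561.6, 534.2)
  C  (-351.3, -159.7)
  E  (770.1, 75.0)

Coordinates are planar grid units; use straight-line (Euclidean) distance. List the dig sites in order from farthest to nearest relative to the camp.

E, A, C, B, D

Distance from the camp at (68.1, 83.7) to each:
E (770.1, 75.0): 702.1
A (561.6, 534.2): 668.2
C (-351.3, -159.7): 484.9
B (-244.3, 128.9): 315.7
D (310.0, 101.7): 242.6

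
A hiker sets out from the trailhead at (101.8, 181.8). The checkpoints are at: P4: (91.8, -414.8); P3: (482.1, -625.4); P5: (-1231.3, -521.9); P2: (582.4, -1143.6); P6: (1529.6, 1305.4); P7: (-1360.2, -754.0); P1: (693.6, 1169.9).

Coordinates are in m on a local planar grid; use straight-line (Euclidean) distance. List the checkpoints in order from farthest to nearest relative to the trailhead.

P6, P7, P5, P2, P1, P3, P4

Distances from the trailhead:
P6 (1529.6, 1305.4): 1816.9 m
P7 (-1360.2, -754.0): 1735.8 m
P5 (-1231.3, -521.9): 1507.4 m
P2 (582.4, -1143.6): 1409.8 m
P1 (693.6, 1169.9): 1151.8 m
P3 (482.1, -625.4): 892.3 m
P4 (91.8, -414.8): 596.7 m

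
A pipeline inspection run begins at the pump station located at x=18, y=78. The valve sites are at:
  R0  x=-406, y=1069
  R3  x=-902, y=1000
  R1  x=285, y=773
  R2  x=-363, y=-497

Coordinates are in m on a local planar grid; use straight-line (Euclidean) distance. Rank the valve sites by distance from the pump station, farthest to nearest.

R3, R0, R1, R2

Computing each straight-line distance from x=18, y=78:
R3 x=-902, y=1000: 1302.5 m
R0 x=-406, y=1069: 1077.9 m
R1 x=285, y=773: 744.5 m
R2 x=-363, y=-497: 689.8 m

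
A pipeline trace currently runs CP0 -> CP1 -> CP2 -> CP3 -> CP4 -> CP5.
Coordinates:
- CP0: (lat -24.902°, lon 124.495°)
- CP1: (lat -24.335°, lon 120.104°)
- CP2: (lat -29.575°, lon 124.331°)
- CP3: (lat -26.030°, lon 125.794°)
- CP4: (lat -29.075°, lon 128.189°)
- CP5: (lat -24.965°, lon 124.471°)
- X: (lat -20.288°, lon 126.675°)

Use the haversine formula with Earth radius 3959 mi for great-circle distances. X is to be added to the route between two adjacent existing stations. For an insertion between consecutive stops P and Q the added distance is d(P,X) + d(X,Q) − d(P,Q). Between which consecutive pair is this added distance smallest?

Added distance for inserting X between each consecutive pair:
CP0–CP1: 573.7 mi
CP1–CP2: 716.9 mi
CP2–CP3: 798.2 mi
CP3–CP4: 758.7 mi
CP4–CP5: 602.3 mi
Smallest added distance is 573.7 mi, inserting between CP0 and CP1.

between CP0 and CP1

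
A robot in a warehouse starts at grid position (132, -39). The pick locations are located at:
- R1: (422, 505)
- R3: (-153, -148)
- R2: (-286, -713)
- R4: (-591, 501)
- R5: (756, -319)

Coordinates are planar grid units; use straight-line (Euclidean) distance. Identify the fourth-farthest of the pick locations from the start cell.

Distance to each, sorted:
R4: 902.4
R2: 793.1
R5: 683.9
R1: 616.5
R3: 305.1
The fourth-farthest is R1 at 616.5.

R1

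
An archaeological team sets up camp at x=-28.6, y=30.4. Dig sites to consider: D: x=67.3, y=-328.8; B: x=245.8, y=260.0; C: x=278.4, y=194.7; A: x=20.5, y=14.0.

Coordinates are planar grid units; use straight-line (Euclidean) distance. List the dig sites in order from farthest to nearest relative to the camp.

Distances from the camp:
D x=67.3, y=-328.8: 371.8
B x=245.8, y=260.0: 357.8
C x=278.4, y=194.7: 348.2
A x=20.5, y=14.0: 51.8

D, B, C, A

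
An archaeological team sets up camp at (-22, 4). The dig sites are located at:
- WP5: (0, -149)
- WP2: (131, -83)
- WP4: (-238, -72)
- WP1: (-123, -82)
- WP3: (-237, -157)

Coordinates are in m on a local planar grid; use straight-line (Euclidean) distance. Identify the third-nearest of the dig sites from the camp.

Distances from the camp ((-22, 4)):
WP1: 132.7 m
WP5: 154.6 m
WP2: 176.0 m
WP4: 229.0 m
WP3: 268.6 m
The third-nearest is WP2 at 176.0 m.

WP2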